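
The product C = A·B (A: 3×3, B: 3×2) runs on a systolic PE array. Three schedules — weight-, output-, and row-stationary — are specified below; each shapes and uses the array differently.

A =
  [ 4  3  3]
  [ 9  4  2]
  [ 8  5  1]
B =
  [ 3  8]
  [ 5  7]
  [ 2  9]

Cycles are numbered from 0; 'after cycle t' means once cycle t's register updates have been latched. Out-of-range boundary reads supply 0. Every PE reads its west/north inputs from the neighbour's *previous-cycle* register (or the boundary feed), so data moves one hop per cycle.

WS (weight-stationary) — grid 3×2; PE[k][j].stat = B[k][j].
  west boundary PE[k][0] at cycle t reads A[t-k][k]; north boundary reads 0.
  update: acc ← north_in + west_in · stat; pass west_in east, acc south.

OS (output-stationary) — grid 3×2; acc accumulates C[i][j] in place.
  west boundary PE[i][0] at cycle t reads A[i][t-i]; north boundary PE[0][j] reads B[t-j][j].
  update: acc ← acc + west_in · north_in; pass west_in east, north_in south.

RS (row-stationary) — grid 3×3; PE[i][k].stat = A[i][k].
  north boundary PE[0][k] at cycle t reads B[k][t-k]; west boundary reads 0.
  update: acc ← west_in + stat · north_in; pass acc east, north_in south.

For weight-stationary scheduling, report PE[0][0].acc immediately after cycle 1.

PE[0][0].acc = 27

WS (3×2). Following PE[0][0] plus its west/north inputs:
  step 0 · PE0,0: acc=12; fwd→4 fwd↓12
  step 1 · PE0,0: acc=27; fwd→9 fwd↓27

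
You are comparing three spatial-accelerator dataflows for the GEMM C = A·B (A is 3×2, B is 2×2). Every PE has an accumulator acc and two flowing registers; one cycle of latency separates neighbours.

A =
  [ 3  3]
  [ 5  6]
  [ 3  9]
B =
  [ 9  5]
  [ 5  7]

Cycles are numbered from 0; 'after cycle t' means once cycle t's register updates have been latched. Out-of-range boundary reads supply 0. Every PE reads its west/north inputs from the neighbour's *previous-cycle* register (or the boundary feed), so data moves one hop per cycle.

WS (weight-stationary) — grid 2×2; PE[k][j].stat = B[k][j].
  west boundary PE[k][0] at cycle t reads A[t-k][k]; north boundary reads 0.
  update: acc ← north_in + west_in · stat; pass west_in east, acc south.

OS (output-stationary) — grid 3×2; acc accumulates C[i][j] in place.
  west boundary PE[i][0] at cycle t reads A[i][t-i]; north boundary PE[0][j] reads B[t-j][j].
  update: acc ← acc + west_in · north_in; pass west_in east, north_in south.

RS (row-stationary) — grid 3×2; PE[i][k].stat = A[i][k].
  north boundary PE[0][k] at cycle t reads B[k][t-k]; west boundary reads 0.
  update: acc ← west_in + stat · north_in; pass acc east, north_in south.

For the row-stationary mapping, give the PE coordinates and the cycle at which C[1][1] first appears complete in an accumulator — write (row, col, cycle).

(row, col, cycle) = (1, 1, 3)

Under RS, C[1][1] lands at PE[1][1]:
  t=0 PE[1][1]: acc=0 h=0 v=0
  t=1 PE[1][1]: acc=0 h=0 v=0
  t=2 PE[1][1]: acc=75 h=75 v=5
  t=3 PE[1][1]: acc=67 h=67 v=7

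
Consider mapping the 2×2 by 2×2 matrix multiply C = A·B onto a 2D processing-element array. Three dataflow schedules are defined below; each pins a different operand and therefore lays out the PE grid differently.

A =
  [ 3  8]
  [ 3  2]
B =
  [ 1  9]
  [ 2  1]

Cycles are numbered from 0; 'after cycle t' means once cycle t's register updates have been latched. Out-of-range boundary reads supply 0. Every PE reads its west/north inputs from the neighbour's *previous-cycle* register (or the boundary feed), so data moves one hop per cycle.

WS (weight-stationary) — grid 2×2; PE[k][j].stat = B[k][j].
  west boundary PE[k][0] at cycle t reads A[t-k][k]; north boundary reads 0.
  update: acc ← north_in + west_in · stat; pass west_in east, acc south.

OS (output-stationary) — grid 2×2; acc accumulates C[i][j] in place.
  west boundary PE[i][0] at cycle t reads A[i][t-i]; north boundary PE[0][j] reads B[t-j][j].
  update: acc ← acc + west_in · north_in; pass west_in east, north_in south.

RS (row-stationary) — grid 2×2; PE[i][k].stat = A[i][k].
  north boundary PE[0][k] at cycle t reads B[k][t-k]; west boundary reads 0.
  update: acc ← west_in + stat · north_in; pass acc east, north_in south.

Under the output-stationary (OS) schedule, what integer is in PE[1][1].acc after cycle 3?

OS on a 2×2 grid — tracing PE[1][1] and its feeders:
  cycle 0: PE[0][1] → acc 0, east 0, south 0
  cycle 0: PE[1][0] → acc 0, east 0, south 0
  cycle 0: PE[1][1] → acc 0, east 0, south 0
  cycle 1: PE[0][1] → acc 27, east 3, south 9
  cycle 1: PE[1][0] → acc 3, east 3, south 1
  cycle 1: PE[1][1] → acc 0, east 0, south 0
  cycle 2: PE[0][1] → acc 35, east 8, south 1
  cycle 2: PE[1][0] → acc 7, east 2, south 2
  cycle 2: PE[1][1] → acc 27, east 3, south 9
  cycle 3: PE[0][1] → acc 35, east 0, south 0
  cycle 3: PE[1][0] → acc 7, east 0, south 0
  cycle 3: PE[1][1] → acc 29, east 2, south 1

PE[1][1].acc = 29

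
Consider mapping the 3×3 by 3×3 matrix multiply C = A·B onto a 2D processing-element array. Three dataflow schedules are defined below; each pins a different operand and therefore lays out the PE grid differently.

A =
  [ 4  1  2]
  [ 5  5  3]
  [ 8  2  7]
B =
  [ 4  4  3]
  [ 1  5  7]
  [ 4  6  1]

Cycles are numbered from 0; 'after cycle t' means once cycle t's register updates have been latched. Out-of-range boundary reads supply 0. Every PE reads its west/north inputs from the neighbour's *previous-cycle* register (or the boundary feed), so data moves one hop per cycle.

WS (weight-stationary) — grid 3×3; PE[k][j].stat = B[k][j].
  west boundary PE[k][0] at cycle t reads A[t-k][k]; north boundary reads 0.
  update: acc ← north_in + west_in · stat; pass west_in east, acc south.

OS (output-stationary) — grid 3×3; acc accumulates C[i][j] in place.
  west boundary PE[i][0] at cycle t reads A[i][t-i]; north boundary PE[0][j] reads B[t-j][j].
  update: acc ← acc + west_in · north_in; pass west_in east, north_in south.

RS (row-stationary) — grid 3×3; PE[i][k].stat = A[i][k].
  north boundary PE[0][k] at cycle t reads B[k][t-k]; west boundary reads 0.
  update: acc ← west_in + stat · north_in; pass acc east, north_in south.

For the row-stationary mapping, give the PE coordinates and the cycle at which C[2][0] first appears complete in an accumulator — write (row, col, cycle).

(row, col, cycle) = (2, 2, 4)

RS: C[2][0] accumulates in PE[2][2]:
  cycle 0: PE[2][2] → acc 0, east 0, south 0
  cycle 1: PE[2][2] → acc 0, east 0, south 0
  cycle 2: PE[2][2] → acc 0, east 0, south 0
  cycle 3: PE[2][2] → acc 0, east 0, south 0
  cycle 4: PE[2][2] → acc 62, east 62, south 4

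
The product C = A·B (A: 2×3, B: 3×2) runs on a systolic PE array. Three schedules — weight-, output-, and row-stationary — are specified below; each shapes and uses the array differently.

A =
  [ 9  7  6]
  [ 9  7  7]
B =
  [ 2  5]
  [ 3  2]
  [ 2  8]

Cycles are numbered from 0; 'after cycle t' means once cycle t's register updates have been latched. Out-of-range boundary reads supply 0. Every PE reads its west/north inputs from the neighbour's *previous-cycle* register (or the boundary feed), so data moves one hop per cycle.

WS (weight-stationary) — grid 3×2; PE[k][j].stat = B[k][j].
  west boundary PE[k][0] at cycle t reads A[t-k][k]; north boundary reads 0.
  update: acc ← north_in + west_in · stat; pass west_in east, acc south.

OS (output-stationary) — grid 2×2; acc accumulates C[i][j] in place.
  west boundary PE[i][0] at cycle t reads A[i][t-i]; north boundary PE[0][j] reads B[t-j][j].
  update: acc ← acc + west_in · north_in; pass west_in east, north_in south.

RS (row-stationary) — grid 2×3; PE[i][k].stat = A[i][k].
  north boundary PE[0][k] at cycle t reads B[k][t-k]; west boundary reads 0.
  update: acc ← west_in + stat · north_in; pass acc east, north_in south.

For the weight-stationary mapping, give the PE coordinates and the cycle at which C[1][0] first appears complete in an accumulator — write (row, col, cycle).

WS: C[1][0] accumulates in PE[2][0]:
  cycle 0: PE[2][0] → acc 0, east 0, south 0
  cycle 1: PE[2][0] → acc 0, east 0, south 0
  cycle 2: PE[2][0] → acc 51, east 6, south 51
  cycle 3: PE[2][0] → acc 53, east 7, south 53

(row, col, cycle) = (2, 0, 3)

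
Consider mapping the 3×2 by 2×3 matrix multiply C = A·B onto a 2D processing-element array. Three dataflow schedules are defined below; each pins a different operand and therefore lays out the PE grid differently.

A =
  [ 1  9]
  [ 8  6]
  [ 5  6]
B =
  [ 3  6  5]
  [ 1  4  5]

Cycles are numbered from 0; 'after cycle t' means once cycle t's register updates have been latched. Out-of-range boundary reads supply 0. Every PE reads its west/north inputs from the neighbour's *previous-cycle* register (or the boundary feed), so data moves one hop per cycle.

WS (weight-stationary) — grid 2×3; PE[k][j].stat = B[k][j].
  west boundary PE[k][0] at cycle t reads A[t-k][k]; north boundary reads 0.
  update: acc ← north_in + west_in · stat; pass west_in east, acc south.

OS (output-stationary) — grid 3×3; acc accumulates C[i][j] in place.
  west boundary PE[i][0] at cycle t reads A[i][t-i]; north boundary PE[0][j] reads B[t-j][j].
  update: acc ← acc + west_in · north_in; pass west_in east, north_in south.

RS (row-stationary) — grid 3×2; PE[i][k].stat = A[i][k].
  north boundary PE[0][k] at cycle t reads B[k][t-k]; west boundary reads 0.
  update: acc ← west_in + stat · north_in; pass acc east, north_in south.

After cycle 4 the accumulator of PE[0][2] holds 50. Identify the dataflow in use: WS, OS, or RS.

dataflow = OS

Under WS (2×3), PE[0][2]:
  c0 r0c2: 0 / 0 / 0
  c1 r0c2: 0 / 0 / 0
  c2 r0c2: 5 / 1 / 5
  c3 r0c2: 40 / 8 / 40
  c4 r0c2: 25 / 5 / 25
Under OS (3×3), PE[0][2]:
  c0 r0c2: 0 / 0 / 0
  c1 r0c2: 0 / 0 / 0
  c2 r0c2: 5 / 1 / 5
  c3 r0c2: 50 / 9 / 5
  c4 r0c2: 50 / 0 / 0
RS (3×2): PE[0][2] does not exist.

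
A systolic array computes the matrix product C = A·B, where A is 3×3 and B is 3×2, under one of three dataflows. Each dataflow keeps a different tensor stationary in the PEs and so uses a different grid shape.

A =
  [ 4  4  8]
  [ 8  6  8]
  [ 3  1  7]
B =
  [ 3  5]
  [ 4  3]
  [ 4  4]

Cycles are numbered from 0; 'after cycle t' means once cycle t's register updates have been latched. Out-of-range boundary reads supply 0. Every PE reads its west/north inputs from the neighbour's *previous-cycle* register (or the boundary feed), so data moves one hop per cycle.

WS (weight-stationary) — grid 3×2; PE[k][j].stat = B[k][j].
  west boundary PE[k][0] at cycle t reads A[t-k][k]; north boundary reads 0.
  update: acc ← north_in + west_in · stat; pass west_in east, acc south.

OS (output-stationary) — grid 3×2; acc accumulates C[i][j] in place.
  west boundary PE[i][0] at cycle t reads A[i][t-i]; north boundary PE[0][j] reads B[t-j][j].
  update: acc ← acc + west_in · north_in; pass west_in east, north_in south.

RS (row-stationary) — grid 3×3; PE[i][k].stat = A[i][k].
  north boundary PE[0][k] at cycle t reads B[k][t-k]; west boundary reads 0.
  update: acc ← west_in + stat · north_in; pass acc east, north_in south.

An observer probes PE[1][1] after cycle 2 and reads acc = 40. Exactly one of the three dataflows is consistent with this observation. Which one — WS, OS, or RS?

WS [3×2] PE[1][1] across cycles:
  @0  [1,1]  acc 0  |  →0  ↓0
  @1  [1,1]  acc 0  |  →0  ↓0
  @2  [1,1]  acc 32  |  →4  ↓32
OS [3×2] PE[1][1] across cycles:
  @0  [1,1]  acc 0  |  →0  ↓0
  @1  [1,1]  acc 0  |  →0  ↓0
  @2  [1,1]  acc 40  |  →8  ↓5
RS [3×3] PE[1][1] across cycles:
  @0  [1,1]  acc 0  |  →0  ↓0
  @1  [1,1]  acc 0  |  →0  ↓0
  @2  [1,1]  acc 48  |  →48  ↓4

dataflow = OS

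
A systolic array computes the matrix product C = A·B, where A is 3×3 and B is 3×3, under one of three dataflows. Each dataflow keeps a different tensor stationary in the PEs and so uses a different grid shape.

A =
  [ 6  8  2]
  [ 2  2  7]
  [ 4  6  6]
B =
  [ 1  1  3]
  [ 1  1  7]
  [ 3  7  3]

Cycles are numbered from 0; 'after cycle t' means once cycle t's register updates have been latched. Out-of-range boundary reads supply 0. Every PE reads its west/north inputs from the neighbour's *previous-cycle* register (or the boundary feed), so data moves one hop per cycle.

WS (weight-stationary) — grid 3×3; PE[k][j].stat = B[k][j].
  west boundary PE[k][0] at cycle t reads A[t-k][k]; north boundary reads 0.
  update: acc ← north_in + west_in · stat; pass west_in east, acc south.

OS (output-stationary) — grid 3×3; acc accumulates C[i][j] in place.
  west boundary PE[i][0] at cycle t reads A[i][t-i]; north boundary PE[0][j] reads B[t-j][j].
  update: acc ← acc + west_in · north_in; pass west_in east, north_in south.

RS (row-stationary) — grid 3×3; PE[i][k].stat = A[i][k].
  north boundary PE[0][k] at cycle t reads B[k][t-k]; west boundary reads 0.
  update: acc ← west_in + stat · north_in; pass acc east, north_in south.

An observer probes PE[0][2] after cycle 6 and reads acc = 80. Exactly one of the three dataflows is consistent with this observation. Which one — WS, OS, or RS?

Under WS (3×3), PE[0][2]:
  after 0 — PE[0][2] acc=0, pass-E 0, pass-S 0
  after 1 — PE[0][2] acc=0, pass-E 0, pass-S 0
  after 2 — PE[0][2] acc=18, pass-E 6, pass-S 18
  after 3 — PE[0][2] acc=6, pass-E 2, pass-S 6
  after 4 — PE[0][2] acc=12, pass-E 4, pass-S 12
  after 5 — PE[0][2] acc=0, pass-E 0, pass-S 0
  after 6 — PE[0][2] acc=0, pass-E 0, pass-S 0
Under OS (3×3), PE[0][2]:
  after 0 — PE[0][2] acc=0, pass-E 0, pass-S 0
  after 1 — PE[0][2] acc=0, pass-E 0, pass-S 0
  after 2 — PE[0][2] acc=18, pass-E 6, pass-S 3
  after 3 — PE[0][2] acc=74, pass-E 8, pass-S 7
  after 4 — PE[0][2] acc=80, pass-E 2, pass-S 3
  after 5 — PE[0][2] acc=80, pass-E 0, pass-S 0
  after 6 — PE[0][2] acc=80, pass-E 0, pass-S 0
Under RS (3×3), PE[0][2]:
  after 0 — PE[0][2] acc=0, pass-E 0, pass-S 0
  after 1 — PE[0][2] acc=0, pass-E 0, pass-S 0
  after 2 — PE[0][2] acc=20, pass-E 20, pass-S 3
  after 3 — PE[0][2] acc=28, pass-E 28, pass-S 7
  after 4 — PE[0][2] acc=80, pass-E 80, pass-S 3
  after 5 — PE[0][2] acc=0, pass-E 0, pass-S 0
  after 6 — PE[0][2] acc=0, pass-E 0, pass-S 0

dataflow = OS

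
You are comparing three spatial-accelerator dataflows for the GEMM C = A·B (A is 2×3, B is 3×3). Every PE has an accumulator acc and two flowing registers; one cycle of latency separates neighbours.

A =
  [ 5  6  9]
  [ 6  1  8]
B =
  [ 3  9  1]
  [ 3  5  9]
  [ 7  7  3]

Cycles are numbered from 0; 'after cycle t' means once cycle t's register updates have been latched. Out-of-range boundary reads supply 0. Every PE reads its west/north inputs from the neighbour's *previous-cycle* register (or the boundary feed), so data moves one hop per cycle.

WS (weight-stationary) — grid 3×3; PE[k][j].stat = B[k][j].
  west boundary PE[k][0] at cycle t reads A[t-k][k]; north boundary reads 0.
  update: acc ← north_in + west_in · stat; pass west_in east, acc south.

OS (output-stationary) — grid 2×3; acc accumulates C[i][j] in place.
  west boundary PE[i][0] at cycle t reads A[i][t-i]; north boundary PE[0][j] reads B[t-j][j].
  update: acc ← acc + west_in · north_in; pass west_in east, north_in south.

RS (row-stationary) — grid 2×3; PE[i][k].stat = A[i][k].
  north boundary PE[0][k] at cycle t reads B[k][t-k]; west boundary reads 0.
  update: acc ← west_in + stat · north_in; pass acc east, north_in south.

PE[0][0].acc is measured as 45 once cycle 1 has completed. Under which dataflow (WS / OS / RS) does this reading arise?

dataflow = RS

— WS: 3×3; PE[0][0] trace:
  @0  [0,0]  acc 15  |  →5  ↓15
  @1  [0,0]  acc 18  |  →6  ↓18
— OS: 2×3; PE[0][0] trace:
  @0  [0,0]  acc 15  |  →5  ↓3
  @1  [0,0]  acc 33  |  →6  ↓3
— RS: 2×3; PE[0][0] trace:
  @0  [0,0]  acc 15  |  →15  ↓3
  @1  [0,0]  acc 45  |  →45  ↓9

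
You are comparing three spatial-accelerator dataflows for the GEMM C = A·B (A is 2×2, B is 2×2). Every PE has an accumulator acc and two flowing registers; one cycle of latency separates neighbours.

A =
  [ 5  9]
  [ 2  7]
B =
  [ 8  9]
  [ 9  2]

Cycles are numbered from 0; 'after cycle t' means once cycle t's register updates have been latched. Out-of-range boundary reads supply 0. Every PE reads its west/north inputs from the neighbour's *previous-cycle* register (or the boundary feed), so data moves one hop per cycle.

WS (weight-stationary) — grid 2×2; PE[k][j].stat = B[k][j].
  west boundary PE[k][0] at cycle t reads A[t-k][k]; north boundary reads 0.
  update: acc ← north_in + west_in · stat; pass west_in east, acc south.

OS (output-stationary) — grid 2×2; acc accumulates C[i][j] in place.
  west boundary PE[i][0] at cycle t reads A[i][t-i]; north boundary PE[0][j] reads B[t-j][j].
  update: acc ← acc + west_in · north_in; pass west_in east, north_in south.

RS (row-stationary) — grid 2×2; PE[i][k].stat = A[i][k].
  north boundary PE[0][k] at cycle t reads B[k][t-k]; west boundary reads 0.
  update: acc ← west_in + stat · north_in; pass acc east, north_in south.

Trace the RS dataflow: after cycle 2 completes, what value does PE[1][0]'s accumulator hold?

PE[1][0].acc = 18

RS on a 2×2 grid — tracing PE[1][0] and its feeders:
  [0] (0,0) acc=40 (h:40 v:8)
  [0] (1,0) acc=0 (h:0 v:0)
  [1] (0,0) acc=45 (h:45 v:9)
  [1] (1,0) acc=16 (h:16 v:8)
  [2] (0,0) acc=0 (h:0 v:0)
  [2] (1,0) acc=18 (h:18 v:9)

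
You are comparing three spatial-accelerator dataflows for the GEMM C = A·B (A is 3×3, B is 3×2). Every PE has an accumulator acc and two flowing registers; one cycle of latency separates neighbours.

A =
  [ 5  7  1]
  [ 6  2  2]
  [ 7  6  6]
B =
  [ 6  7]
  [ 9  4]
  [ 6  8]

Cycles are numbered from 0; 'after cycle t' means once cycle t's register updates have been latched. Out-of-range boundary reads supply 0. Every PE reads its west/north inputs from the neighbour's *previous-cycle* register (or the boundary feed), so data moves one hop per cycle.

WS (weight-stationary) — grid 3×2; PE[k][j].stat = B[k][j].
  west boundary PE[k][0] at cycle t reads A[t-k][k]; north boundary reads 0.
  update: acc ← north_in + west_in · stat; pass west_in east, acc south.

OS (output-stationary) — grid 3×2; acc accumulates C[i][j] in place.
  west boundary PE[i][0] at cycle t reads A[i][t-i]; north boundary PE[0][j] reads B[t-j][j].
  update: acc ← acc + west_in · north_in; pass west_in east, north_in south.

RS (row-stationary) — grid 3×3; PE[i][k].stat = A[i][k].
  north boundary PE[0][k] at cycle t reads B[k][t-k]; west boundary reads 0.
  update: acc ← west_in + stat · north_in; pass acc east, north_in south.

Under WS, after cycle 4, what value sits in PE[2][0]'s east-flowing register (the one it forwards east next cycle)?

register = 6

WS 3×2: PE[2][0] cycle-by-cycle (with neighbour feeds):
  step 0 · PE1,0: acc=0; fwd→0 fwd↓0
  step 0 · PE2,0: acc=0; fwd→0 fwd↓0
  step 1 · PE1,0: acc=93; fwd→7 fwd↓93
  step 1 · PE2,0: acc=0; fwd→0 fwd↓0
  step 2 · PE1,0: acc=54; fwd→2 fwd↓54
  step 2 · PE2,0: acc=99; fwd→1 fwd↓99
  step 3 · PE1,0: acc=96; fwd→6 fwd↓96
  step 3 · PE2,0: acc=66; fwd→2 fwd↓66
  step 4 · PE1,0: acc=0; fwd→0 fwd↓0
  step 4 · PE2,0: acc=132; fwd→6 fwd↓132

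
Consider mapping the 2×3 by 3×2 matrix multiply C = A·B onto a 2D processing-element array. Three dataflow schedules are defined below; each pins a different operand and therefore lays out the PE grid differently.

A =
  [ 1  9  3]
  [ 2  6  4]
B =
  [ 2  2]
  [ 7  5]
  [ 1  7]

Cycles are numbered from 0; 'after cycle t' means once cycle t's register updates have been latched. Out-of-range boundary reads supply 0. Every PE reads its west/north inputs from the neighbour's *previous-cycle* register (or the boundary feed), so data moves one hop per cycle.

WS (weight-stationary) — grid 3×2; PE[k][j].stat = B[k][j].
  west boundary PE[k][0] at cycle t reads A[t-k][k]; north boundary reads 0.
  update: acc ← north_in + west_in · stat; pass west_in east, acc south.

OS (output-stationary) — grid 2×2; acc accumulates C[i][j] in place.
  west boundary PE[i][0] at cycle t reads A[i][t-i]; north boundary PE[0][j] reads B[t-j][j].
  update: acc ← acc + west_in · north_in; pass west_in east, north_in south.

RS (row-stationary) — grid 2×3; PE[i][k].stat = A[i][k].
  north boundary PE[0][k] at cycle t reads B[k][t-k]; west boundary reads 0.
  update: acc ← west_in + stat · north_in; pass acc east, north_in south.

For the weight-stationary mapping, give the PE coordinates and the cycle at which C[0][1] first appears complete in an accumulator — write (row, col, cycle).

Under WS, C[0][1] lands at PE[2][1]:
  @0  [2,1]  acc 0  |  →0  ↓0
  @1  [2,1]  acc 0  |  →0  ↓0
  @2  [2,1]  acc 0  |  →0  ↓0
  @3  [2,1]  acc 68  |  →3  ↓68

(row, col, cycle) = (2, 1, 3)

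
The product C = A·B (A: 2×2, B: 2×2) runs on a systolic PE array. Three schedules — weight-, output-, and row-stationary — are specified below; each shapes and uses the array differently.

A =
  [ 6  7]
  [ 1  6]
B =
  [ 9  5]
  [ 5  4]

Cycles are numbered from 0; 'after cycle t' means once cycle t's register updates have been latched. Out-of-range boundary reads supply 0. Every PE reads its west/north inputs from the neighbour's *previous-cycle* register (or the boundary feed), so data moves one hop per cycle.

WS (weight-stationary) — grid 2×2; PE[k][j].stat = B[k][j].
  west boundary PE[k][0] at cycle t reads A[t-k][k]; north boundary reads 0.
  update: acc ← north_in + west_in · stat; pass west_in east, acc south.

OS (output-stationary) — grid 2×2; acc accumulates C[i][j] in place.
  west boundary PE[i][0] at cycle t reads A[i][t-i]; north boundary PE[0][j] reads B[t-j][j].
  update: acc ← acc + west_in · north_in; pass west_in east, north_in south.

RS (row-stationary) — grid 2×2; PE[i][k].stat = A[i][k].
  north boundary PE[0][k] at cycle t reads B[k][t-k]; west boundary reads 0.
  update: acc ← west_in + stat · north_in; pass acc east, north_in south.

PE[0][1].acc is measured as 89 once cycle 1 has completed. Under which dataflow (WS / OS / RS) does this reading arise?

dataflow = RS

— WS: 2×2; PE[0][1] trace:
  0: (0,1).acc=0  regs=<0,0>
  1: (0,1).acc=30  regs=<6,30>
— OS: 2×2; PE[0][1] trace:
  0: (0,1).acc=0  regs=<0,0>
  1: (0,1).acc=30  regs=<6,5>
— RS: 2×2; PE[0][1] trace:
  0: (0,1).acc=0  regs=<0,0>
  1: (0,1).acc=89  regs=<89,5>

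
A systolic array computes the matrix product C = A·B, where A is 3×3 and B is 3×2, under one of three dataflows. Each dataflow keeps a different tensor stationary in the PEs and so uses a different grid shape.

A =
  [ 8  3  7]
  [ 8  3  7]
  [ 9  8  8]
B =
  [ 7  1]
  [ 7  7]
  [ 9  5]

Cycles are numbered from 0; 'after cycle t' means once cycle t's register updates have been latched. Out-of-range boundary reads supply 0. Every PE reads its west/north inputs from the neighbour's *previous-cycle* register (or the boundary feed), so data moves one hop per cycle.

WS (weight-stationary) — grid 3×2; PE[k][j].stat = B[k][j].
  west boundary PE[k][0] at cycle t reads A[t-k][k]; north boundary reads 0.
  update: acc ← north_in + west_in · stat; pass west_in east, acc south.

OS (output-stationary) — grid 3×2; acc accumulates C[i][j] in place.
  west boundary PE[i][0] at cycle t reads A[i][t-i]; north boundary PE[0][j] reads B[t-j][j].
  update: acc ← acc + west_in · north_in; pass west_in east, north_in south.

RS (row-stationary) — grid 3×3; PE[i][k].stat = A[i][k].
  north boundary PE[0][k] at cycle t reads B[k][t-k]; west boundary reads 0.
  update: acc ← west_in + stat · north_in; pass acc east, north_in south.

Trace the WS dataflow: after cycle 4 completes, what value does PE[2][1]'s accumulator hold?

PE[2][1].acc = 64

WS on a 3×2 grid — tracing PE[2][1] and its feeders:
  c0 r1c1: 0 / 0 / 0
  c0 r2c0: 0 / 0 / 0
  c0 r2c1: 0 / 0 / 0
  c1 r1c1: 0 / 0 / 0
  c1 r2c0: 0 / 0 / 0
  c1 r2c1: 0 / 0 / 0
  c2 r1c1: 29 / 3 / 29
  c2 r2c0: 140 / 7 / 140
  c2 r2c1: 0 / 0 / 0
  c3 r1c1: 29 / 3 / 29
  c3 r2c0: 140 / 7 / 140
  c3 r2c1: 64 / 7 / 64
  c4 r1c1: 65 / 8 / 65
  c4 r2c0: 191 / 8 / 191
  c4 r2c1: 64 / 7 / 64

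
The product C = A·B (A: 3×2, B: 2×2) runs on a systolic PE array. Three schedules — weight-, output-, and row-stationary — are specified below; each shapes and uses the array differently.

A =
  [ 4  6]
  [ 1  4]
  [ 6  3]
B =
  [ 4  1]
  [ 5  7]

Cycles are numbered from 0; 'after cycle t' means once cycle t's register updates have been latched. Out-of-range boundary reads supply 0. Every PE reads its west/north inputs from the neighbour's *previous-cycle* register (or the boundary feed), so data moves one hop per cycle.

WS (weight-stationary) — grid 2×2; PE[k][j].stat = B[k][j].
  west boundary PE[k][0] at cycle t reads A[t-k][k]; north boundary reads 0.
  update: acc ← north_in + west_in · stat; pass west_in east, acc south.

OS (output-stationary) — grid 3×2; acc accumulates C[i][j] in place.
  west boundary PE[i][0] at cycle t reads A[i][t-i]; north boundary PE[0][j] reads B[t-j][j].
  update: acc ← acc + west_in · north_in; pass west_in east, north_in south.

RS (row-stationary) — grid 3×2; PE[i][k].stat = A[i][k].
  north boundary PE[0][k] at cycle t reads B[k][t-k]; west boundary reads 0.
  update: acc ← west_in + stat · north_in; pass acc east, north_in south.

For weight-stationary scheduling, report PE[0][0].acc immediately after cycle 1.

WS (2×2). Following PE[0][0] plus its west/north inputs:
  step 0 · PE0,0: acc=16; fwd→4 fwd↓16
  step 1 · PE0,0: acc=4; fwd→1 fwd↓4

PE[0][0].acc = 4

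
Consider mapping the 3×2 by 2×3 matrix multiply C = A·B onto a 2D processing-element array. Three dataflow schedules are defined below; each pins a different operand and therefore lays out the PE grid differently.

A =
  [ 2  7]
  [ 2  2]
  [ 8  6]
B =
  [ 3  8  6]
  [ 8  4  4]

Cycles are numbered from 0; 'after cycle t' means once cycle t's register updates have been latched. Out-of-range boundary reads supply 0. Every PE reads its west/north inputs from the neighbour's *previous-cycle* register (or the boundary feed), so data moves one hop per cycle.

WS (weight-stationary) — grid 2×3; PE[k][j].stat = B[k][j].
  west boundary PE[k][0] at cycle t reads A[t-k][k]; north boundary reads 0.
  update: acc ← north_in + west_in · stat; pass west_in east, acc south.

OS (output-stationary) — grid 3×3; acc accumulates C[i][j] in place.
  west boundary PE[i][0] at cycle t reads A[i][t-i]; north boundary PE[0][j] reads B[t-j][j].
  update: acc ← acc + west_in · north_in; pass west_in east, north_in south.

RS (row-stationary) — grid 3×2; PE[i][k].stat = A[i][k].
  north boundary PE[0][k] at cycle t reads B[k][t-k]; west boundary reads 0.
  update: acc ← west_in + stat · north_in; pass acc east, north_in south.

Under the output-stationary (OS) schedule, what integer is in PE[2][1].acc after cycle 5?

PE[2][1].acc = 88

Tracing OS — 3×3 array, target PE[2][1]:
  c0 r1c1: 0 / 0 / 0
  c0 r2c0: 0 / 0 / 0
  c0 r2c1: 0 / 0 / 0
  c1 r1c1: 0 / 0 / 0
  c1 r2c0: 0 / 0 / 0
  c1 r2c1: 0 / 0 / 0
  c2 r1c1: 16 / 2 / 8
  c2 r2c0: 24 / 8 / 3
  c2 r2c1: 0 / 0 / 0
  c3 r1c1: 24 / 2 / 4
  c3 r2c0: 72 / 6 / 8
  c3 r2c1: 64 / 8 / 8
  c4 r1c1: 24 / 0 / 0
  c4 r2c0: 72 / 0 / 0
  c4 r2c1: 88 / 6 / 4
  c5 r1c1: 24 / 0 / 0
  c5 r2c0: 72 / 0 / 0
  c5 r2c1: 88 / 0 / 0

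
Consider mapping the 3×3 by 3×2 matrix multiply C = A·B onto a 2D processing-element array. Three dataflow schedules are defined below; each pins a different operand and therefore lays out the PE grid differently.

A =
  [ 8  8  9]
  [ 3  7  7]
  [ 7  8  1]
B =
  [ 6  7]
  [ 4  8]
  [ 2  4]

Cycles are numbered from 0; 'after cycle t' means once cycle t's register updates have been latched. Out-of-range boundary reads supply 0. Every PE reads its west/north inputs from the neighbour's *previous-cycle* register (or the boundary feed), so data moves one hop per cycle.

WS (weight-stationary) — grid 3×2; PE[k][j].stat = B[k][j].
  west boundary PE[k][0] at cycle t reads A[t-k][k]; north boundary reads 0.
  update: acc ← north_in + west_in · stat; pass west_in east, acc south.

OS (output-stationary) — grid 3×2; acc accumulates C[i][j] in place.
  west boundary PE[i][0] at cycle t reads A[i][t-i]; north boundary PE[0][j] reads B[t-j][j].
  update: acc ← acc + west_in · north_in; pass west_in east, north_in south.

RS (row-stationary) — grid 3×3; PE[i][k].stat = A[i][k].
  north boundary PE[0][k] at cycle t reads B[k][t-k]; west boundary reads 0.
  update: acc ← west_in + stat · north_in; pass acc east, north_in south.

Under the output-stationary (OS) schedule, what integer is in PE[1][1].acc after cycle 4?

PE[1][1].acc = 105

OS (3×2). Following PE[1][1] plus its west/north inputs:
  t=0 PE[0][1]: acc=0 h=0 v=0
  t=0 PE[1][0]: acc=0 h=0 v=0
  t=0 PE[1][1]: acc=0 h=0 v=0
  t=1 PE[0][1]: acc=56 h=8 v=7
  t=1 PE[1][0]: acc=18 h=3 v=6
  t=1 PE[1][1]: acc=0 h=0 v=0
  t=2 PE[0][1]: acc=120 h=8 v=8
  t=2 PE[1][0]: acc=46 h=7 v=4
  t=2 PE[1][1]: acc=21 h=3 v=7
  t=3 PE[0][1]: acc=156 h=9 v=4
  t=3 PE[1][0]: acc=60 h=7 v=2
  t=3 PE[1][1]: acc=77 h=7 v=8
  t=4 PE[0][1]: acc=156 h=0 v=0
  t=4 PE[1][0]: acc=60 h=0 v=0
  t=4 PE[1][1]: acc=105 h=7 v=4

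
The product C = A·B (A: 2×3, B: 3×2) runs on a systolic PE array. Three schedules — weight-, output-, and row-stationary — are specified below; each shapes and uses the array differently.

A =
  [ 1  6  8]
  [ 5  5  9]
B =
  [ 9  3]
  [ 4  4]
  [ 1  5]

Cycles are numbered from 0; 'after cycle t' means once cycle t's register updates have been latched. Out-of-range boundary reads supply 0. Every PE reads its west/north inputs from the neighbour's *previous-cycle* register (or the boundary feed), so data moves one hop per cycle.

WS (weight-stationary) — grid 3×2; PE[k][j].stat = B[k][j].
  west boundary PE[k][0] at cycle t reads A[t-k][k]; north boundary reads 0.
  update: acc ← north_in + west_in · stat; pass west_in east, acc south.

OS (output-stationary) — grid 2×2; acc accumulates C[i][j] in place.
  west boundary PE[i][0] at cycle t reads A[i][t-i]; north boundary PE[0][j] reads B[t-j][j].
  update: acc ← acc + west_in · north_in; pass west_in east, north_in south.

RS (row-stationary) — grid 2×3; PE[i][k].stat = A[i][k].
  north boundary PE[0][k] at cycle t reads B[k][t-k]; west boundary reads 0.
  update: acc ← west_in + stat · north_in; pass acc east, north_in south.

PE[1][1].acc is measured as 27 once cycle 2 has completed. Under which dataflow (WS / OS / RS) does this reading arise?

— WS: 3×2; PE[1][1] trace:
  step 0 · PE1,1: acc=0; fwd→0 fwd↓0
  step 1 · PE1,1: acc=0; fwd→0 fwd↓0
  step 2 · PE1,1: acc=27; fwd→6 fwd↓27
— OS: 2×2; PE[1][1] trace:
  step 0 · PE1,1: acc=0; fwd→0 fwd↓0
  step 1 · PE1,1: acc=0; fwd→0 fwd↓0
  step 2 · PE1,1: acc=15; fwd→5 fwd↓3
— RS: 2×3; PE[1][1] trace:
  step 0 · PE1,1: acc=0; fwd→0 fwd↓0
  step 1 · PE1,1: acc=0; fwd→0 fwd↓0
  step 2 · PE1,1: acc=65; fwd→65 fwd↓4

dataflow = WS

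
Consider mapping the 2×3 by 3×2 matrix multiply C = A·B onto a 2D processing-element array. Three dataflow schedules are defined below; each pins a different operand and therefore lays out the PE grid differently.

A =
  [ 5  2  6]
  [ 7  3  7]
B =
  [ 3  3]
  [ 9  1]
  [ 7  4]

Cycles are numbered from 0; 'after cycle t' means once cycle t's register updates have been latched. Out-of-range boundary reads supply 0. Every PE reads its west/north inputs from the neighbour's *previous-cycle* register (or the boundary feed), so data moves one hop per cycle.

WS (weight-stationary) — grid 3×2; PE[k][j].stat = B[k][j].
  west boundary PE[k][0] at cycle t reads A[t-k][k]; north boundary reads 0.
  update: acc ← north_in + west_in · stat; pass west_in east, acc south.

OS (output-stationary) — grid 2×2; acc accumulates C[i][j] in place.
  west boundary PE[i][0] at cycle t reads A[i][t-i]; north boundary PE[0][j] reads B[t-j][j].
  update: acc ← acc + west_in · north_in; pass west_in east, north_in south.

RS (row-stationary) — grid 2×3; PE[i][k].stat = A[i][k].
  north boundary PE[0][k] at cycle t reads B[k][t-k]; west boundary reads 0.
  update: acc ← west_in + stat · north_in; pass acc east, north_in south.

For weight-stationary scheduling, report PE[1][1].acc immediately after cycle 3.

WS 3×2: PE[1][1] cycle-by-cycle (with neighbour feeds):
  c0 r0c1: 0 / 0 / 0
  c0 r1c0: 0 / 0 / 0
  c0 r1c1: 0 / 0 / 0
  c1 r0c1: 15 / 5 / 15
  c1 r1c0: 33 / 2 / 33
  c1 r1c1: 0 / 0 / 0
  c2 r0c1: 21 / 7 / 21
  c2 r1c0: 48 / 3 / 48
  c2 r1c1: 17 / 2 / 17
  c3 r0c1: 0 / 0 / 0
  c3 r1c0: 0 / 0 / 0
  c3 r1c1: 24 / 3 / 24

PE[1][1].acc = 24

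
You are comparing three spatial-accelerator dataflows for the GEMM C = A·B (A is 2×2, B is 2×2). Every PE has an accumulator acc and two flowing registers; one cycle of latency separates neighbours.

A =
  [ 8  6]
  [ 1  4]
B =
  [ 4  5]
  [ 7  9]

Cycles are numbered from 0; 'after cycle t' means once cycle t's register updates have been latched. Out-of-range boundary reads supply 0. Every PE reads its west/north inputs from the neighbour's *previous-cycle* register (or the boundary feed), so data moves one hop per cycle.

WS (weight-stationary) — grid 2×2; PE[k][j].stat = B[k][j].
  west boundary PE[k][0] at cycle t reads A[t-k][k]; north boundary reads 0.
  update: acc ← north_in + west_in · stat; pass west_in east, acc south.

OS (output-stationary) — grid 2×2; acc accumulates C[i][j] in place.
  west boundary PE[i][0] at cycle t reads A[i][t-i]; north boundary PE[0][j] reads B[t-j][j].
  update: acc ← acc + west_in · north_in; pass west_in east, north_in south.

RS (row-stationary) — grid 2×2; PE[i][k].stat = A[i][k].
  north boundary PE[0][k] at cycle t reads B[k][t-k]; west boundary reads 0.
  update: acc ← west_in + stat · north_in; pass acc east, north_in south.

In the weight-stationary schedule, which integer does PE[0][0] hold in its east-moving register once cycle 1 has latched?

Tracing WS — 2×2 array, target PE[0][0]:
  cycle 0: PE[0][0] → acc 32, east 8, south 32
  cycle 1: PE[0][0] → acc 4, east 1, south 4

register = 1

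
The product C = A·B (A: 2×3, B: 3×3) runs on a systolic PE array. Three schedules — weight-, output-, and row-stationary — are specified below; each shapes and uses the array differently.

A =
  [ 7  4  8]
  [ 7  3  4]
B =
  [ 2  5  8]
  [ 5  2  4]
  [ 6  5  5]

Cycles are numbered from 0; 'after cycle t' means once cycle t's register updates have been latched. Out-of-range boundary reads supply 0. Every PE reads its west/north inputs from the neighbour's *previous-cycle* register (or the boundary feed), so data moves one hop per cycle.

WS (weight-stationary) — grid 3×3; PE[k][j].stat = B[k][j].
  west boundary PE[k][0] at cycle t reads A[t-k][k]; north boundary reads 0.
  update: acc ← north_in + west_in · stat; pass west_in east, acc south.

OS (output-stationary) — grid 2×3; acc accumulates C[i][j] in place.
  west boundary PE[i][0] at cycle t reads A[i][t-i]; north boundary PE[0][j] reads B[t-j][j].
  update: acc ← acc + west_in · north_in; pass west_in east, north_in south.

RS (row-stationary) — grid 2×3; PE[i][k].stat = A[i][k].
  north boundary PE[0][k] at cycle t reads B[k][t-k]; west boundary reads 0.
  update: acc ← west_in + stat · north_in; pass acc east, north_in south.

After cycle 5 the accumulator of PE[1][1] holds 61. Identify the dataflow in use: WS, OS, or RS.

dataflow = OS

WS [3×3] PE[1][1] across cycles:
  after 0 — PE[1][1] acc=0, pass-E 0, pass-S 0
  after 1 — PE[1][1] acc=0, pass-E 0, pass-S 0
  after 2 — PE[1][1] acc=43, pass-E 4, pass-S 43
  after 3 — PE[1][1] acc=41, pass-E 3, pass-S 41
  after 4 — PE[1][1] acc=0, pass-E 0, pass-S 0
  after 5 — PE[1][1] acc=0, pass-E 0, pass-S 0
OS [2×3] PE[1][1] across cycles:
  after 0 — PE[1][1] acc=0, pass-E 0, pass-S 0
  after 1 — PE[1][1] acc=0, pass-E 0, pass-S 0
  after 2 — PE[1][1] acc=35, pass-E 7, pass-S 5
  after 3 — PE[1][1] acc=41, pass-E 3, pass-S 2
  after 4 — PE[1][1] acc=61, pass-E 4, pass-S 5
  after 5 — PE[1][1] acc=61, pass-E 0, pass-S 0
RS [2×3] PE[1][1] across cycles:
  after 0 — PE[1][1] acc=0, pass-E 0, pass-S 0
  after 1 — PE[1][1] acc=0, pass-E 0, pass-S 0
  after 2 — PE[1][1] acc=29, pass-E 29, pass-S 5
  after 3 — PE[1][1] acc=41, pass-E 41, pass-S 2
  after 4 — PE[1][1] acc=68, pass-E 68, pass-S 4
  after 5 — PE[1][1] acc=0, pass-E 0, pass-S 0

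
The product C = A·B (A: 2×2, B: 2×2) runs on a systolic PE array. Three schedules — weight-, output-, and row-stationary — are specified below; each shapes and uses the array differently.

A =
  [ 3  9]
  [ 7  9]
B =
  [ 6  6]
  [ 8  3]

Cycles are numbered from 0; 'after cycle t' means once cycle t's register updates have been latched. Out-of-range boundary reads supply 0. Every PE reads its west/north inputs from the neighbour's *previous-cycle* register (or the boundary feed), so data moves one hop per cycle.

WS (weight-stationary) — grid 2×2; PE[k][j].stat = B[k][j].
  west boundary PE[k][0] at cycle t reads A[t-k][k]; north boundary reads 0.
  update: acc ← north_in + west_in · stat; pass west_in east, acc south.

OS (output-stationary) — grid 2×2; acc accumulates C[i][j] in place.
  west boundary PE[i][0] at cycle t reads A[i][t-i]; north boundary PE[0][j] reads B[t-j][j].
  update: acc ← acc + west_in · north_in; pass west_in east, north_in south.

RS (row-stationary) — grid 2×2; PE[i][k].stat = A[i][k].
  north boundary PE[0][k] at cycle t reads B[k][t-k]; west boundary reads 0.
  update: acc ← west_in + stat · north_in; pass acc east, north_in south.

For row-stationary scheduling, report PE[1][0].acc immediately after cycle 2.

Tracing RS — 2×2 array, target PE[1][0]:
  cycle 0: PE[0][0] → acc 18, east 18, south 6
  cycle 0: PE[1][0] → acc 0, east 0, south 0
  cycle 1: PE[0][0] → acc 18, east 18, south 6
  cycle 1: PE[1][0] → acc 42, east 42, south 6
  cycle 2: PE[0][0] → acc 0, east 0, south 0
  cycle 2: PE[1][0] → acc 42, east 42, south 6

PE[1][0].acc = 42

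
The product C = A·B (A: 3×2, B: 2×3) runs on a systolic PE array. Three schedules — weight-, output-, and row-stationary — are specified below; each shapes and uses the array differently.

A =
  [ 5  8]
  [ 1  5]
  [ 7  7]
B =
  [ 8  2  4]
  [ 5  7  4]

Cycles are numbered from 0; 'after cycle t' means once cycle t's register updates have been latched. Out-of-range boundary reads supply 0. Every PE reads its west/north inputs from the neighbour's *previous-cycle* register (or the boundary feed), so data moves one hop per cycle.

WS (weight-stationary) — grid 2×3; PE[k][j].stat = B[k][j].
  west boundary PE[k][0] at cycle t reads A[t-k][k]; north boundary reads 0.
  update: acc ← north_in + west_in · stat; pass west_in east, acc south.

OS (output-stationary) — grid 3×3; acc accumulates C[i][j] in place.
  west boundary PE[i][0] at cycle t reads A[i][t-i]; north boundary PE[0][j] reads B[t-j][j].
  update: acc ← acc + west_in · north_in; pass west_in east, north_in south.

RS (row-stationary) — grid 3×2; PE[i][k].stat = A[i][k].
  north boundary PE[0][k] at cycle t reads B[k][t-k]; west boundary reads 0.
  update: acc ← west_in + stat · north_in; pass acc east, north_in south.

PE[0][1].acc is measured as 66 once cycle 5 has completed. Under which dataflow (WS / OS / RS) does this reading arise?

Under WS (2×3), PE[0][1]:
  step 0 · PE0,1: acc=0; fwd→0 fwd↓0
  step 1 · PE0,1: acc=10; fwd→5 fwd↓10
  step 2 · PE0,1: acc=2; fwd→1 fwd↓2
  step 3 · PE0,1: acc=14; fwd→7 fwd↓14
  step 4 · PE0,1: acc=0; fwd→0 fwd↓0
  step 5 · PE0,1: acc=0; fwd→0 fwd↓0
Under OS (3×3), PE[0][1]:
  step 0 · PE0,1: acc=0; fwd→0 fwd↓0
  step 1 · PE0,1: acc=10; fwd→5 fwd↓2
  step 2 · PE0,1: acc=66; fwd→8 fwd↓7
  step 3 · PE0,1: acc=66; fwd→0 fwd↓0
  step 4 · PE0,1: acc=66; fwd→0 fwd↓0
  step 5 · PE0,1: acc=66; fwd→0 fwd↓0
Under RS (3×2), PE[0][1]:
  step 0 · PE0,1: acc=0; fwd→0 fwd↓0
  step 1 · PE0,1: acc=80; fwd→80 fwd↓5
  step 2 · PE0,1: acc=66; fwd→66 fwd↓7
  step 3 · PE0,1: acc=52; fwd→52 fwd↓4
  step 4 · PE0,1: acc=0; fwd→0 fwd↓0
  step 5 · PE0,1: acc=0; fwd→0 fwd↓0

dataflow = OS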